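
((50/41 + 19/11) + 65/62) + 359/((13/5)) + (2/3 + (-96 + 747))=865586407/1090518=793.74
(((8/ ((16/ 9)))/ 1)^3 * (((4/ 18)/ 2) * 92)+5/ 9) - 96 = 15049/ 18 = 836.06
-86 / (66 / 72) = -1032 / 11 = -93.82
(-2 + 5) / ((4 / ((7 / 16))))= 21 / 64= 0.33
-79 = -79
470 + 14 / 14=471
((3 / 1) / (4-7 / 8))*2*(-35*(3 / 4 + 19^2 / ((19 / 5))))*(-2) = 64344 / 5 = 12868.80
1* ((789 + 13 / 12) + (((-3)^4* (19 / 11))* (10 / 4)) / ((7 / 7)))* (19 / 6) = 2858759 / 792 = 3609.54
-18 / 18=-1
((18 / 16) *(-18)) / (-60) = 27 / 80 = 0.34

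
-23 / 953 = -0.02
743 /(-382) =-1.95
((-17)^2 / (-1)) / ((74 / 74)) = -289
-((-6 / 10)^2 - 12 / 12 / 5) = -4 / 25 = -0.16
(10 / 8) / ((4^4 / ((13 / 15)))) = 13 / 3072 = 0.00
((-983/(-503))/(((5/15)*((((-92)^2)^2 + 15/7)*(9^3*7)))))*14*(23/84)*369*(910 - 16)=138118381/6810533156547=0.00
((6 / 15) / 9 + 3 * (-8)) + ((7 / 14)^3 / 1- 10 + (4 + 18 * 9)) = 47581 / 360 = 132.17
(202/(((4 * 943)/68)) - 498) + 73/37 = -17179821/34891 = -492.39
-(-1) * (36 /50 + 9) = 243 /25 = 9.72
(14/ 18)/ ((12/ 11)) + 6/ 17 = 1957/ 1836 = 1.07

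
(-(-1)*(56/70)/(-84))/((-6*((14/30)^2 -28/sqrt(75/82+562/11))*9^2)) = -250*sqrt(42311918)/321189763419 -234545/825916534506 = -0.00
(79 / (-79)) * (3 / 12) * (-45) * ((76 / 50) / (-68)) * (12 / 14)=-0.22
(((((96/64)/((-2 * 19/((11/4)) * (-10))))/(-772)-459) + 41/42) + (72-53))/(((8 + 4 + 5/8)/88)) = -238007669383/77777070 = -3060.13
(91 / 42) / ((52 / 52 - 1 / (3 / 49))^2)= 39 / 4232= 0.01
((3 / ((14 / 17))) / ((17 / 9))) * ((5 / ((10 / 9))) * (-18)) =-156.21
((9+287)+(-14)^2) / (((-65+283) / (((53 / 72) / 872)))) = 2173 / 1140576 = 0.00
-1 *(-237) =237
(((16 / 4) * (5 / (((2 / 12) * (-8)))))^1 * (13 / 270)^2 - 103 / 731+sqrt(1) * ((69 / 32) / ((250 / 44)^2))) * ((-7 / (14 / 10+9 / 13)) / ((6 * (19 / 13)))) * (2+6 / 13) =220009410803 / 2151579712500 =0.10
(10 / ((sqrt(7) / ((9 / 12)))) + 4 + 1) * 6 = 45 * sqrt(7) / 7 + 30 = 47.01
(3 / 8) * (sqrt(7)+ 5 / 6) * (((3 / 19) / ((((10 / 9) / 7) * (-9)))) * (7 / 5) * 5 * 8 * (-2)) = 147 / 38+ 441 * sqrt(7) / 95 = 16.15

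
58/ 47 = 1.23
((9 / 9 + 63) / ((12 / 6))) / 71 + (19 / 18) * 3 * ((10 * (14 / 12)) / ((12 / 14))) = 333961 / 7668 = 43.55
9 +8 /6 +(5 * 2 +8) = 28.33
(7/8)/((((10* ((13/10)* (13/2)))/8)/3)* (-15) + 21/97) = -1358/81629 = -0.02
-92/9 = -10.22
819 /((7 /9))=1053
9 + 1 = 10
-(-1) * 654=654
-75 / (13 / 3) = -225 / 13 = -17.31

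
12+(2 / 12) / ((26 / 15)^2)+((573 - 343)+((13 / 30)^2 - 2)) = 73081997 / 304200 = 240.24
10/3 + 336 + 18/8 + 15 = 4279/12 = 356.58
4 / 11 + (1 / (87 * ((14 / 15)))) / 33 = 4877 / 13398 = 0.36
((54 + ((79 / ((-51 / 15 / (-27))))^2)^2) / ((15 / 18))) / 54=1437477083606751 / 417605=3442193181.61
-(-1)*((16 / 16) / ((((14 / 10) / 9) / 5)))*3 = 675 / 7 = 96.43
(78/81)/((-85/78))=-676/765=-0.88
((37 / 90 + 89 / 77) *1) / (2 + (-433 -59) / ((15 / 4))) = -10859 / 895356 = -0.01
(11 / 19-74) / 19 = -1395 / 361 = -3.86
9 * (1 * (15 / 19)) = 135 / 19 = 7.11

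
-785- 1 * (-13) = -772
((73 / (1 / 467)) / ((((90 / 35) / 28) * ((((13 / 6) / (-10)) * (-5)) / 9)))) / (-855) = -13363672 / 3705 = -3606.93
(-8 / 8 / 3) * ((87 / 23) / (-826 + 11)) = 29 / 18745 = 0.00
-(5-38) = 33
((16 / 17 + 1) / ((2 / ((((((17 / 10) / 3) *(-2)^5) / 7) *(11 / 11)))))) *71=-6248 / 35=-178.51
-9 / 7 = -1.29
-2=-2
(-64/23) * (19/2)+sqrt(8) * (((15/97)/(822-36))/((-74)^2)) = -608/23+5 * sqrt(2)/69583532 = -26.43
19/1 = 19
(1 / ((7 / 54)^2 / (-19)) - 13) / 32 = -56041 / 1568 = -35.74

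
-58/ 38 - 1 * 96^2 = -175133/ 19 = -9217.53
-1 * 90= -90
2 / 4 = 1 / 2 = 0.50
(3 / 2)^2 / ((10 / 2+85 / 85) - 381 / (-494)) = 741 / 2230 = 0.33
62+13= 75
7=7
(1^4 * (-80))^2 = 6400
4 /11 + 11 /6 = 145 /66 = 2.20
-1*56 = -56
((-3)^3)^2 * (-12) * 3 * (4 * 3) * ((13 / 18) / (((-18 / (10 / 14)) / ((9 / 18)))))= 31590 / 7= 4512.86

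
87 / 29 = 3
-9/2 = -4.50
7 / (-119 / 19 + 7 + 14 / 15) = 285 / 68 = 4.19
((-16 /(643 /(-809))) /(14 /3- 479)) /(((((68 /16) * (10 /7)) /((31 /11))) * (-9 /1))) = 5617696 /2566544145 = 0.00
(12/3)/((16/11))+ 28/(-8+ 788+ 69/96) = 39771/14276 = 2.79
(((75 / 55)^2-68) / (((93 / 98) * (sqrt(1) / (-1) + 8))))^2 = 99.13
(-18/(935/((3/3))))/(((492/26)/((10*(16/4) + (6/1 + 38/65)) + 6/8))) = -0.05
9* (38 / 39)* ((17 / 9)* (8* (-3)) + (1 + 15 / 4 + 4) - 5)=-9481 / 26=-364.65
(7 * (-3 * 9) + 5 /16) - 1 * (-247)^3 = 241104549 /16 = 15069034.31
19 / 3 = 6.33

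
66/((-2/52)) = -1716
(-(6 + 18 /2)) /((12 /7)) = -8.75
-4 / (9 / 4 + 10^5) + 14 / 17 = 5599854 / 6800153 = 0.82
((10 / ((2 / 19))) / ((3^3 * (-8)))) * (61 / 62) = -5795 / 13392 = -0.43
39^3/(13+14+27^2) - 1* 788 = -19867/28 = -709.54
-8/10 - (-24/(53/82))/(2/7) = 34228/265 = 129.16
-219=-219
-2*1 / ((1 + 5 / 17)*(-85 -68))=0.01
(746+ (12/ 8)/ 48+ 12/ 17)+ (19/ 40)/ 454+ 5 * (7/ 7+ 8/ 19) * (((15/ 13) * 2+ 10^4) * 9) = 97661036995187/ 152507680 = 640367.99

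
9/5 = 1.80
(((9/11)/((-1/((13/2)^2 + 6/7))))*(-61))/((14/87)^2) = 5015544867/60368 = 83082.84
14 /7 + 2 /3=8 /3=2.67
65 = 65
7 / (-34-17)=-7 / 51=-0.14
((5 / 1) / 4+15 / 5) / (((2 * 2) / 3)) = 51 / 16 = 3.19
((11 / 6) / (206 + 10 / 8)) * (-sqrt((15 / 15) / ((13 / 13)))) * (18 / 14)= -66 / 5803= -0.01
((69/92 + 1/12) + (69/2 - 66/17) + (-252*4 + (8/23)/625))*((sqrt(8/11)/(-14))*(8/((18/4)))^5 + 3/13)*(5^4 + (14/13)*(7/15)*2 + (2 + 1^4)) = -87813366676352/619490625 + 92078988776022474752*sqrt(22)/650003826346875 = 522689.38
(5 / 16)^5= 3125 / 1048576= 0.00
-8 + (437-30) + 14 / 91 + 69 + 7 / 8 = 48779 / 104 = 469.03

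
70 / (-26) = -35 / 13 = -2.69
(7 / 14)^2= 1 / 4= 0.25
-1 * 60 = -60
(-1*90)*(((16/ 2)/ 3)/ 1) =-240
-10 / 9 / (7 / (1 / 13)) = -0.01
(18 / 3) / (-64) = -3 / 32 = -0.09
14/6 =7/3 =2.33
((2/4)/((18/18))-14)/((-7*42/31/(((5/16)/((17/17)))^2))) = 0.14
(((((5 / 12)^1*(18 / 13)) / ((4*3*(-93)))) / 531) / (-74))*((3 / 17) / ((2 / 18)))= 5 / 239291728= 0.00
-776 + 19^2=-415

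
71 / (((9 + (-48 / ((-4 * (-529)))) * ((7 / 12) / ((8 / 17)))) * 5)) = 300472 / 189845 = 1.58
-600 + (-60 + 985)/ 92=-54275/ 92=-589.95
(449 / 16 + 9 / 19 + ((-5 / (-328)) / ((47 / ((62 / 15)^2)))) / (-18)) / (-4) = -7.13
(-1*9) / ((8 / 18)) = -81 / 4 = -20.25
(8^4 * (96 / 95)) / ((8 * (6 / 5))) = 8192 / 19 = 431.16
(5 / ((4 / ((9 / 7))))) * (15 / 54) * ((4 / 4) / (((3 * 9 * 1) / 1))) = 25 / 1512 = 0.02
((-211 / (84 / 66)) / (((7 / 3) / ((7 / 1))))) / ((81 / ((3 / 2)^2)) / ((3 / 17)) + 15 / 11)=-25531 / 10542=-2.42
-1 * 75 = -75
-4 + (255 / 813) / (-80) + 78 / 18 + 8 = 8.33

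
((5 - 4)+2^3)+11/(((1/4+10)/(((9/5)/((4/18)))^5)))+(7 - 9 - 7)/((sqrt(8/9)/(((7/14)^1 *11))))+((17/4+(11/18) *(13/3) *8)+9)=1036777035847/27675000 - 297 *sqrt(2)/8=37410.08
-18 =-18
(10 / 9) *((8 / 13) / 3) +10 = 3590 / 351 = 10.23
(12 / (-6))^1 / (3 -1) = -1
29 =29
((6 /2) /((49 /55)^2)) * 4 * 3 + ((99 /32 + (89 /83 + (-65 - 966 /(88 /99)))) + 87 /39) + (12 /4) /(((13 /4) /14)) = -1087.07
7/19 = 0.37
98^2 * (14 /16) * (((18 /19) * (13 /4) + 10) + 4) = 10907743 /76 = 143522.93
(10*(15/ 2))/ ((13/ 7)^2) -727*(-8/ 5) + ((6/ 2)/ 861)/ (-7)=2011568666/ 1697605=1184.95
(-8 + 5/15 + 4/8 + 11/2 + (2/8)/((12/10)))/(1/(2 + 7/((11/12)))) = -1855/132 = -14.05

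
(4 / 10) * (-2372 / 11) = -4744 / 55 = -86.25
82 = 82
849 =849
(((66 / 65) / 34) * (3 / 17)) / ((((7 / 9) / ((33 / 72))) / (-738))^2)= 14679653571 / 14727440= 996.76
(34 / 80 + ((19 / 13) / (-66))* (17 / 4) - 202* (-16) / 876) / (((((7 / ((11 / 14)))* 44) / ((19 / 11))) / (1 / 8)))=47844413 / 21606224640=0.00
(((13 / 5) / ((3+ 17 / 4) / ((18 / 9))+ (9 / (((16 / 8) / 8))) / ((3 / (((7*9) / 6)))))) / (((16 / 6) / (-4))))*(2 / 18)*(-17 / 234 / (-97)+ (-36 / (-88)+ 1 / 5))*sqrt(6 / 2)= -1522636*sqrt(3) / 746873325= -0.00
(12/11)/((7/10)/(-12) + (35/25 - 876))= -1440/1154549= -0.00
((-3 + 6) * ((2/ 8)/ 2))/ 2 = 0.19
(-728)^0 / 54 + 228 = 12313 / 54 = 228.02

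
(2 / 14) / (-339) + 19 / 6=5009 / 1582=3.17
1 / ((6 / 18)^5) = 243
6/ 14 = 3/ 7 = 0.43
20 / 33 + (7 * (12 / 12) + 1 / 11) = 7.70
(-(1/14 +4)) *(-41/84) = 779/392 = 1.99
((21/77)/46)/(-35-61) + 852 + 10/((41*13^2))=95589756527/112194368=852.00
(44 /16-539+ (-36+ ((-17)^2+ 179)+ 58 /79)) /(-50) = 2.07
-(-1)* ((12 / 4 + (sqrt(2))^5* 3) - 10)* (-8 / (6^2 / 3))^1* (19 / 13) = 266 / 39 - 152* sqrt(2) / 13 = -9.71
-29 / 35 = -0.83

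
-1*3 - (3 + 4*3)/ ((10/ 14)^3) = -1104/ 25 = -44.16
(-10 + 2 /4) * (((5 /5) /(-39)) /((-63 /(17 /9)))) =-323 /44226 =-0.01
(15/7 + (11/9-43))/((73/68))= -169796/4599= -36.92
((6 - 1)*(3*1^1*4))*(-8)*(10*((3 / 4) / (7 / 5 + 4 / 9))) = -162000 / 83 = -1951.81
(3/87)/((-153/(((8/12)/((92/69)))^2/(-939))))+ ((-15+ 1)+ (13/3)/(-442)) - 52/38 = -4869392939/316642068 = -15.38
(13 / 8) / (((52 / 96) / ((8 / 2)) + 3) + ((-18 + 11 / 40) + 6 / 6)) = -780 / 6523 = -0.12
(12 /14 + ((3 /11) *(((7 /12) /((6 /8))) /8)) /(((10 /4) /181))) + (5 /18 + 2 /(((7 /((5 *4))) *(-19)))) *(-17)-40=-9699497 /263340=-36.83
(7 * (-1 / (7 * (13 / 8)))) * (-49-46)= 760 / 13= 58.46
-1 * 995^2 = -990025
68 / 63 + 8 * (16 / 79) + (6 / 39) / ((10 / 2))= 883294 / 323505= 2.73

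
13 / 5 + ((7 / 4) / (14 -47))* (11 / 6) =901 / 360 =2.50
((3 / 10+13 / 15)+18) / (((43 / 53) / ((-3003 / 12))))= -6101095 / 1032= -5911.91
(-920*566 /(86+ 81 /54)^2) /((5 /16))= -6665216 /30625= -217.64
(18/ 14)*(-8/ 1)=-72/ 7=-10.29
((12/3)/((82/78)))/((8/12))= 234/41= 5.71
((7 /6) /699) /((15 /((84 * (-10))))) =-196 /2097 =-0.09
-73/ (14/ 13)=-949/ 14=-67.79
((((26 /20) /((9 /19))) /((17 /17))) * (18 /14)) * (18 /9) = 7.06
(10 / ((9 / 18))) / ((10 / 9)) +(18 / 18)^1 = 19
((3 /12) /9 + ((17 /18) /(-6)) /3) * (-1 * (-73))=-146 /81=-1.80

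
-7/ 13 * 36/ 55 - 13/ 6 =-2.52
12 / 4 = 3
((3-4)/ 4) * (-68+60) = 2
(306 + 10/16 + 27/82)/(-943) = -100681/309304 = -0.33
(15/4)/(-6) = -5/8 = -0.62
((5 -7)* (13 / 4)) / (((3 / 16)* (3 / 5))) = -520 / 9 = -57.78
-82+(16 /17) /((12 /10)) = -81.22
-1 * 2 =-2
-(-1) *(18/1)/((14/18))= 162/7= 23.14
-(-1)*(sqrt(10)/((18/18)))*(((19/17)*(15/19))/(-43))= -15*sqrt(10)/731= -0.06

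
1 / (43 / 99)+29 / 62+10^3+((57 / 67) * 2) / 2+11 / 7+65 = 1338119151 / 1250354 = 1070.19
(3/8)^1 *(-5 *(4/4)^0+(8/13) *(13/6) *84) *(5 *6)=1203.75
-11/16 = -0.69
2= 2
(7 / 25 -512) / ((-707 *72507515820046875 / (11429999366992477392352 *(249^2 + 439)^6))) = 79227856543936169020897956023349900404885743992832 / 11717214556519575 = 6761663035337438601163779000000000.00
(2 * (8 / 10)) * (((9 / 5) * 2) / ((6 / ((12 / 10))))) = 144 / 125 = 1.15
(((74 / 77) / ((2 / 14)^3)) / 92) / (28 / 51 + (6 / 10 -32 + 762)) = 12495 / 2549734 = 0.00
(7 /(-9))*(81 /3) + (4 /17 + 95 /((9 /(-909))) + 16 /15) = -2451748 /255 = -9614.70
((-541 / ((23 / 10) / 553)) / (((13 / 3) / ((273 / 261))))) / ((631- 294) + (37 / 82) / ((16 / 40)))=-3434506040 / 36987151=-92.86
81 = 81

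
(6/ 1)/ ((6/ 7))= 7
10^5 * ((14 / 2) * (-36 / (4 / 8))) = -50400000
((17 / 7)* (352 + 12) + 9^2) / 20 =193 / 4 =48.25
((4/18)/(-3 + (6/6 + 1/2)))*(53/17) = -212/459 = -0.46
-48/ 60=-4/ 5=-0.80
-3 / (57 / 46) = -46 / 19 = -2.42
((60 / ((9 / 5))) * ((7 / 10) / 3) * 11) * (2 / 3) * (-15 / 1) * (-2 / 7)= 2200 / 9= 244.44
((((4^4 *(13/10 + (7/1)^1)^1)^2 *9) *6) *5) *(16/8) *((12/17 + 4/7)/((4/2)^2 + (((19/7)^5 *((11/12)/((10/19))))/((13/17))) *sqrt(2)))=-72783848524208412064481280/1315662469161846497753 + 359148880277212794282049536 *sqrt(2)/77391909950696852809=6507551.18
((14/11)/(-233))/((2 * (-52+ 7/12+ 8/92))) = 1932/36310021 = 0.00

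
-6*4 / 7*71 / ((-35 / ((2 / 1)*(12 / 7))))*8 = 327168 / 1715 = 190.77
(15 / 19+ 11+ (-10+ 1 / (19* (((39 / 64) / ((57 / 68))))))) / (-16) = -3909 / 33592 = -0.12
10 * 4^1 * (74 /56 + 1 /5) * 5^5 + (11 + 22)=1331481 /7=190211.57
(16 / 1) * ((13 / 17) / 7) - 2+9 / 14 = 93 / 238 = 0.39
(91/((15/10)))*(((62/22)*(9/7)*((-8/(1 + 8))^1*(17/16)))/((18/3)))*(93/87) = -36.99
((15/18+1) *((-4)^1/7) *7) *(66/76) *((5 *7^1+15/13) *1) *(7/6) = -199045/741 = -268.62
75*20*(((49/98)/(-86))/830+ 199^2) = 59401499.99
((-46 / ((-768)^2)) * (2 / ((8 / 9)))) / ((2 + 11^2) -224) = 23 / 13238272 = 0.00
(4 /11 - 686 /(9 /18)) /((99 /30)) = -150880 /363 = -415.65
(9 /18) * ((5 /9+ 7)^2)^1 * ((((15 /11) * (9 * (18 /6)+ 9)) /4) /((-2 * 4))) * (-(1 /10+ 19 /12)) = 29189 /396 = 73.71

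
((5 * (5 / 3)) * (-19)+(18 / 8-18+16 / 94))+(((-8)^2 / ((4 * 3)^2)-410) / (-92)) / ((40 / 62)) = -64994779 / 389160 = -167.01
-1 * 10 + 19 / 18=-161 / 18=-8.94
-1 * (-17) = 17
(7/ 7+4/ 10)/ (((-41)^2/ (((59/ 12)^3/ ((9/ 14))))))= 10063571/ 65357280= 0.15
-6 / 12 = -1 / 2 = -0.50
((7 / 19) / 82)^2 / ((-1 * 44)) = -49 / 106804016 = -0.00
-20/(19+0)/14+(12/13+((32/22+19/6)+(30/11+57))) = 7439819/114114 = 65.20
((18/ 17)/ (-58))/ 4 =-9/ 1972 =-0.00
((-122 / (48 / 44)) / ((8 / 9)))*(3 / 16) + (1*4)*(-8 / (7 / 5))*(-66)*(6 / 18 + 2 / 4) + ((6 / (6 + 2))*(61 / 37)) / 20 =408967991 / 331520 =1233.61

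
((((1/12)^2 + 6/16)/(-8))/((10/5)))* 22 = -605/1152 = -0.53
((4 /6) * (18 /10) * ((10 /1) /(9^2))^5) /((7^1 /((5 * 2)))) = 400000 /8135830269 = 0.00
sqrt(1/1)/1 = 1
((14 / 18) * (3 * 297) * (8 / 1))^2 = 30735936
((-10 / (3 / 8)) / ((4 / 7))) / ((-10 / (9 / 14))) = 3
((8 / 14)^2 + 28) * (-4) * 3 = -16656 / 49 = -339.92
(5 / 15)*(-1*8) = -8 / 3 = -2.67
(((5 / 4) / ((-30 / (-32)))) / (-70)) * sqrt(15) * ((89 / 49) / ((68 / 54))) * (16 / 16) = -801 * sqrt(15) / 29155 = -0.11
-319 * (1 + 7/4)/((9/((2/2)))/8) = -7018/9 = -779.78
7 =7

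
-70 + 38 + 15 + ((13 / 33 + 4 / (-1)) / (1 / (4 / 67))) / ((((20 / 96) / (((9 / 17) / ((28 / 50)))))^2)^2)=-134487437111 / 1241962183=-108.29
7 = 7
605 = 605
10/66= 5/33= 0.15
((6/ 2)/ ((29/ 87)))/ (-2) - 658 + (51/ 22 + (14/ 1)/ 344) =-1248987/ 1892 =-660.14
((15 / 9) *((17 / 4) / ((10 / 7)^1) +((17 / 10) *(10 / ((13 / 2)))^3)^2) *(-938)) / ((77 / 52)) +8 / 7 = -1246380205249 / 28589561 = -43595.64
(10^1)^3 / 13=1000 / 13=76.92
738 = 738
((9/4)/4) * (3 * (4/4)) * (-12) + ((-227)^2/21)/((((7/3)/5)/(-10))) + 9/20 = -12887101/245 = -52600.41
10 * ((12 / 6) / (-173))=-20 / 173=-0.12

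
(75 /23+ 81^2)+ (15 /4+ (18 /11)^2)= 6570.69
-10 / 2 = -5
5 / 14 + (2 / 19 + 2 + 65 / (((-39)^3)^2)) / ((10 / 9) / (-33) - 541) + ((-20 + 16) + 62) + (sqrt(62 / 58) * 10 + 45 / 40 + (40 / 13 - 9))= 10 * sqrt(899) / 29 + 91791895263044281 / 1713968737783848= 63.89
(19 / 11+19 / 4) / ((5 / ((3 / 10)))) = 171 / 440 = 0.39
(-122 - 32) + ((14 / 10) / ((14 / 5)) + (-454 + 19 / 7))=-8467 / 14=-604.79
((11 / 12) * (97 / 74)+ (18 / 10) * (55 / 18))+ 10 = 14831 / 888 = 16.70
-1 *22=-22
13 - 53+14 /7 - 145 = -183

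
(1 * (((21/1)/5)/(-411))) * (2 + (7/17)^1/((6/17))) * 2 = -133/2055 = -0.06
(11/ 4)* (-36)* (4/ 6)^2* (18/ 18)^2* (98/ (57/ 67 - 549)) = 144452/ 18363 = 7.87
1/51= 0.02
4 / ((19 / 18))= 72 / 19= 3.79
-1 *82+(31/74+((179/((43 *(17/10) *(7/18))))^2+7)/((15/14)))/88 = -29778214893461/365374677360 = -81.50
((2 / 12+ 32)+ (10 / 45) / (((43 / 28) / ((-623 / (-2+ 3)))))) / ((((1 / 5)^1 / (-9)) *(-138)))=-224395 / 11868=-18.91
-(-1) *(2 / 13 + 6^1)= 80 / 13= 6.15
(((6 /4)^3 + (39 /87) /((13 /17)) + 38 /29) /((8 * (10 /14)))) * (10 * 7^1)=59927 /928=64.58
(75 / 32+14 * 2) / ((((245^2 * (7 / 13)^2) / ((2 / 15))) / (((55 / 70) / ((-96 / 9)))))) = -1805089 / 105413504000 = -0.00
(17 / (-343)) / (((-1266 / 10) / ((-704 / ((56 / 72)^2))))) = -1615680 / 3546277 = -0.46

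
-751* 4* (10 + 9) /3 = -57076 /3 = -19025.33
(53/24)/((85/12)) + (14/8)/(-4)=-171/1360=-0.13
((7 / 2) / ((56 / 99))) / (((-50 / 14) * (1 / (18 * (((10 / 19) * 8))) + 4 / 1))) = -12474 / 28895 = -0.43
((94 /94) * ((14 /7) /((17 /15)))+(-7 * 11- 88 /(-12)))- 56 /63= -68.79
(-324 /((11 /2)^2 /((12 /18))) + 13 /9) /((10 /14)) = -43421 /5445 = -7.97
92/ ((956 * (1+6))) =0.01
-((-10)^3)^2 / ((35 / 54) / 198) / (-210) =71280000 / 49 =1454693.88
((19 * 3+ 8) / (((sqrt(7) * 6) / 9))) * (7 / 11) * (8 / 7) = 780 * sqrt(7) / 77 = 26.80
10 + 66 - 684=-608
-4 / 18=-2 / 9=-0.22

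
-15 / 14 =-1.07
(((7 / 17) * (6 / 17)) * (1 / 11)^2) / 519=14 / 6049637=0.00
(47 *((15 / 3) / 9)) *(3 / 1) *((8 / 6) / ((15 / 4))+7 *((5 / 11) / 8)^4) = 45106344197 / 1619177472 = 27.86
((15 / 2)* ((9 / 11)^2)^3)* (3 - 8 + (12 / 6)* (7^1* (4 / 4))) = 71744535 / 3543122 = 20.25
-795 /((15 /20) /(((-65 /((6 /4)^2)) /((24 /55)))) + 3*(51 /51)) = -1894750 /7123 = -266.00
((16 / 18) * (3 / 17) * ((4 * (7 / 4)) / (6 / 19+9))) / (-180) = -266 / 406215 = -0.00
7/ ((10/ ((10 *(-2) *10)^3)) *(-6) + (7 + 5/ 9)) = 0.93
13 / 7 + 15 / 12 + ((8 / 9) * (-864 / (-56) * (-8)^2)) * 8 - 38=6986.82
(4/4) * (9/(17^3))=9/4913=0.00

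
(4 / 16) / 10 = 1 / 40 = 0.02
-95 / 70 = -19 / 14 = -1.36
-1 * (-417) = 417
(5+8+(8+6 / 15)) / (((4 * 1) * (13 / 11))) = 4.53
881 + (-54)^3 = -156583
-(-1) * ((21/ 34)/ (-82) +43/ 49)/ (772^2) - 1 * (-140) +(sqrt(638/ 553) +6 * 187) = sqrt(352814)/ 553 +102750230673351/ 81418566208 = 1263.07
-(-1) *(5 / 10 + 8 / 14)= 15 / 14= 1.07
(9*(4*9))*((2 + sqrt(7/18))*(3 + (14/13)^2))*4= 151848*sqrt(14)/169 + 1822176/169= 14144.02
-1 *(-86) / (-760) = -43 / 380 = -0.11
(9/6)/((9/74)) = 37/3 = 12.33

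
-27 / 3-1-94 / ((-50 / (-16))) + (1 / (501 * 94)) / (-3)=-141564589 / 3532050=-40.08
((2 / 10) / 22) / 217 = 1 / 23870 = 0.00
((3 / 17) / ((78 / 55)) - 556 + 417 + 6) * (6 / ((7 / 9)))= -1585737 / 1547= -1025.04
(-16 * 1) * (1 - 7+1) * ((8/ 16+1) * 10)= 1200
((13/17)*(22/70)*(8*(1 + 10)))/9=12584/5355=2.35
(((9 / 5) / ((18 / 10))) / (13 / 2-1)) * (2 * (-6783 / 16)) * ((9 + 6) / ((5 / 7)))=-142443 / 44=-3237.34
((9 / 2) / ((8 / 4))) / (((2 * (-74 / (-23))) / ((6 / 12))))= 207 / 1184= 0.17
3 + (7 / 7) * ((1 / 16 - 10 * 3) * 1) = -26.94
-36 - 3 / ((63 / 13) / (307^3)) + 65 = -376147150 / 21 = -17911769.05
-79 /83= -0.95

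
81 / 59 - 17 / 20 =617 / 1180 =0.52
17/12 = 1.42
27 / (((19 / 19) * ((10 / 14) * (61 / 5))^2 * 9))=147 / 3721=0.04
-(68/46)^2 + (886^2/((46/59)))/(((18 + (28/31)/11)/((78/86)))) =3541502017243/70129001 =50499.82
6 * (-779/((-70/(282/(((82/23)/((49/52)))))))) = 1293957/260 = 4976.76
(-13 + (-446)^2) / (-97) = -198903 / 97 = -2050.55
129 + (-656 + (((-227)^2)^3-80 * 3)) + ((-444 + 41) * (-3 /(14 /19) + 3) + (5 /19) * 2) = 36394585688475447 /266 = 136821750708554.31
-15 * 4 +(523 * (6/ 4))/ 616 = -72351/ 1232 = -58.73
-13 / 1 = -13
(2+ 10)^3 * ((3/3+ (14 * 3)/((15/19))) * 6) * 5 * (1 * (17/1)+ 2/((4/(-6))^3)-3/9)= 27863136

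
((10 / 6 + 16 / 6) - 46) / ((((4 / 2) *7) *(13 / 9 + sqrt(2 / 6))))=-4875 / 1988 + 1125 *sqrt(3) / 1988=-1.47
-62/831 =-0.07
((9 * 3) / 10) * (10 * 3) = 81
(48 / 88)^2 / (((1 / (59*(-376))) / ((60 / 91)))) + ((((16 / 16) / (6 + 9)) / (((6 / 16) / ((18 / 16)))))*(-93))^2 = -1102701861 / 275275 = -4005.82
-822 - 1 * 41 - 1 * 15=-878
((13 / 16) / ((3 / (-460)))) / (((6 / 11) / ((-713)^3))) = 82788491807.85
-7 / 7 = -1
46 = 46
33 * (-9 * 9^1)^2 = 216513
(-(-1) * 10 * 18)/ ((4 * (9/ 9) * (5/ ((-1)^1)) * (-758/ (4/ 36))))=1/ 758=0.00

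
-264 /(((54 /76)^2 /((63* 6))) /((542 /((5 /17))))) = -16391779712 /45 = -364261771.38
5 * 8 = 40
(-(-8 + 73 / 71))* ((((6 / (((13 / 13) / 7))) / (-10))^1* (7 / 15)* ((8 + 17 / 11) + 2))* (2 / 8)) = -56007 / 1420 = -39.44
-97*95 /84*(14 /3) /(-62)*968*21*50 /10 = 78051050 /93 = 839258.60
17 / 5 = 3.40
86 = 86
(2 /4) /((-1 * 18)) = -1 /36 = -0.03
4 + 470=474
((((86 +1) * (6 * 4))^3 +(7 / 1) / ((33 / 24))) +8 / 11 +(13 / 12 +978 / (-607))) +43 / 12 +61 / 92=16775749856940851 / 1842852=9103145481.54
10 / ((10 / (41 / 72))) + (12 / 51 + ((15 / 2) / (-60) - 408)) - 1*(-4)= -61708 / 153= -403.32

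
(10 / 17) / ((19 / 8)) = 80 / 323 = 0.25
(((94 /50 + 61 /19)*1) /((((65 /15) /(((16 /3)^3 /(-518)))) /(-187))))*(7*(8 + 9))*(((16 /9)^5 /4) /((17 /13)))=80918257598464 /3113358525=25990.66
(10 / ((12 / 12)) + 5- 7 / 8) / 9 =113 / 72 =1.57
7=7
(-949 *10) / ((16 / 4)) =-4745 / 2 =-2372.50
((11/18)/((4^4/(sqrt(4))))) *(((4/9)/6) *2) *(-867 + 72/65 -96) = -76417/112320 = -0.68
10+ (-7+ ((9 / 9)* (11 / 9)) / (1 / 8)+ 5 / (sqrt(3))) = 5* sqrt(3) / 3+ 115 / 9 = 15.66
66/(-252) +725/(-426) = -976/497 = -1.96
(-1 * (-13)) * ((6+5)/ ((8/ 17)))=2431/ 8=303.88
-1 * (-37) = 37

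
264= 264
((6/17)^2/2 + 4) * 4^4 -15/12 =1200731/1156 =1038.69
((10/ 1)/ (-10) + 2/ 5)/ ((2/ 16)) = -24/ 5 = -4.80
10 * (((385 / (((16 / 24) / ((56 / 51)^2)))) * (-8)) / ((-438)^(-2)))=-3088330291200 / 289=-10686263983.39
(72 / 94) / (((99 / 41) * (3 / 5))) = 0.53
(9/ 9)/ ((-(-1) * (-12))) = -1/ 12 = -0.08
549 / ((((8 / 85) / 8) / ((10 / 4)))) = 233325 / 2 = 116662.50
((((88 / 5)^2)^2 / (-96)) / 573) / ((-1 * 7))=1874048 / 7520625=0.25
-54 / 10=-27 / 5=-5.40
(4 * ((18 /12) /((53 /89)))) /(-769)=-534 /40757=-0.01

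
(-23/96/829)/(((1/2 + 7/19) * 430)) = -437/564648480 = -0.00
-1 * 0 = 0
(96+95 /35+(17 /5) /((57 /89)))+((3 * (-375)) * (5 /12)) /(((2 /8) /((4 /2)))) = -7273724 /1995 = -3645.98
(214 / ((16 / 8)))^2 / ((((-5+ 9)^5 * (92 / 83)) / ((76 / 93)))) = 18055073 / 2190336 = 8.24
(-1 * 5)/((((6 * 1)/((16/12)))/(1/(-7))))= 10/63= 0.16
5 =5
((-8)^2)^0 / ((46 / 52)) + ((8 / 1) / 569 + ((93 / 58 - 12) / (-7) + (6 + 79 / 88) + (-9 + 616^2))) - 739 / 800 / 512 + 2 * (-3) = 4541966557941461931 / 11969851801600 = 379450.53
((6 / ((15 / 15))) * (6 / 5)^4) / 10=3888 / 3125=1.24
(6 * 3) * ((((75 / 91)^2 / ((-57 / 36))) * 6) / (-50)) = 145800 / 157339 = 0.93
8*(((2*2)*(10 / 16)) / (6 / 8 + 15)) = 80 / 63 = 1.27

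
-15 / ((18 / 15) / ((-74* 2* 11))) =20350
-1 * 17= -17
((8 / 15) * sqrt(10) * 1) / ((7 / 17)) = 136 * sqrt(10) / 105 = 4.10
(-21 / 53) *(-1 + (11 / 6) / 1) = -35 / 106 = -0.33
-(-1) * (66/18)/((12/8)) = 2.44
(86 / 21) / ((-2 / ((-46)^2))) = -90988 / 21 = -4332.76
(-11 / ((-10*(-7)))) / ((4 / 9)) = -99 / 280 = -0.35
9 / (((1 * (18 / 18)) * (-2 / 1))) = -9 / 2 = -4.50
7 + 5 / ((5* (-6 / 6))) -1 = 5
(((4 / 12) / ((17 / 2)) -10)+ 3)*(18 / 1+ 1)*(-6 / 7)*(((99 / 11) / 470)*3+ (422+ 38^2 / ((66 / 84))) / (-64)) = -3933768987 / 984368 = -3996.24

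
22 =22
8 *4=32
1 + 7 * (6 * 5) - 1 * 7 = 204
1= 1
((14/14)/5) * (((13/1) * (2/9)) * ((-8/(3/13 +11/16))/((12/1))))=-10816/25785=-0.42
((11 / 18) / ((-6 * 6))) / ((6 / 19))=-209 / 3888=-0.05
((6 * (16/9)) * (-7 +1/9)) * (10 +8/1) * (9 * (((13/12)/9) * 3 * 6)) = -25792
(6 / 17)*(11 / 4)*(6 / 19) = 99 / 323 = 0.31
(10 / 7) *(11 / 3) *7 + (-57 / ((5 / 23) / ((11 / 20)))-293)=-120163 / 300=-400.54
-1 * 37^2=-1369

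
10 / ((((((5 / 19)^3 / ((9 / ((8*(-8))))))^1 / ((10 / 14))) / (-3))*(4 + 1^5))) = 185193 / 5600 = 33.07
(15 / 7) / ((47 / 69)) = 1035 / 329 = 3.15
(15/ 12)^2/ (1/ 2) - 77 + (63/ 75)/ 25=-369207/ 5000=-73.84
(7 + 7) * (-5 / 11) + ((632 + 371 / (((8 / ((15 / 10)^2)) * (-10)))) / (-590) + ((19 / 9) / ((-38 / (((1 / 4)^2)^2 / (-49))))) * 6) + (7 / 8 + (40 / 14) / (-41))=-6.61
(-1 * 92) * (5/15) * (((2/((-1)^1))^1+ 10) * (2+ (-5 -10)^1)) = 9568/3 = 3189.33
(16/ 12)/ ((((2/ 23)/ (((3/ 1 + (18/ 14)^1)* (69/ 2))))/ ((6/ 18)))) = 5290/ 7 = 755.71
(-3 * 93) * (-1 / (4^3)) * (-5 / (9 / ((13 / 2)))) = -2015 / 128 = -15.74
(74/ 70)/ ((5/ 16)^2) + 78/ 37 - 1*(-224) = 7670714/ 32375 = 236.93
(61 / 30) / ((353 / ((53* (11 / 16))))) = 35563 / 169440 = 0.21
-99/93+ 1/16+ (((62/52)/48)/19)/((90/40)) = -3312571/3307824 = -1.00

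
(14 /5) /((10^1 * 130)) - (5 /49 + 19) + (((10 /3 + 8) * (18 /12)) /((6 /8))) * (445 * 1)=4809780029 /477750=10067.57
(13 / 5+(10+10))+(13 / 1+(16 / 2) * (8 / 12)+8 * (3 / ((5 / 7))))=1118 / 15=74.53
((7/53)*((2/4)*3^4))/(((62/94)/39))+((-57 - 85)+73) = 812577/3286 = 247.28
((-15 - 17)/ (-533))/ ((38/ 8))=128/ 10127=0.01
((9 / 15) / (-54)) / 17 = -1 / 1530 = -0.00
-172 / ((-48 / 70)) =1505 / 6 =250.83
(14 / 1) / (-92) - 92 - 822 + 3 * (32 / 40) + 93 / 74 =-3874158 / 4255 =-910.50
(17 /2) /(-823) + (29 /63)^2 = 1316813 /6532974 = 0.20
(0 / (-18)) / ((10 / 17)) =0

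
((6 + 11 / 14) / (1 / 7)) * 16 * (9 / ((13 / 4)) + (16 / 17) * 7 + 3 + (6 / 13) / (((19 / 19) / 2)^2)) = 2385640 / 221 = 10794.75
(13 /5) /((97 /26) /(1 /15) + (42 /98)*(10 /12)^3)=85176 /1841425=0.05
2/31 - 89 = -2757/31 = -88.94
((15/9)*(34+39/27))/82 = 1595/2214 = 0.72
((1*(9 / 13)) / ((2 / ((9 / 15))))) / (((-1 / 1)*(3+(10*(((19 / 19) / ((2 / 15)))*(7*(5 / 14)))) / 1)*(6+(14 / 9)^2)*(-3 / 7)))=1701 / 5629910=0.00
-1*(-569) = 569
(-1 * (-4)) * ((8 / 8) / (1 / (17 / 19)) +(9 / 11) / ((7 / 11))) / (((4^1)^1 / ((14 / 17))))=1.80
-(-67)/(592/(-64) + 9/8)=-536/65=-8.25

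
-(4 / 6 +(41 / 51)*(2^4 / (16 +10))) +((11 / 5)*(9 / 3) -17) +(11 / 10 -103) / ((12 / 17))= -4134991 / 26520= -155.92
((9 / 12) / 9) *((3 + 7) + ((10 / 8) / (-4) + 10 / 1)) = 105 / 64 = 1.64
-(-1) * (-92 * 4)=-368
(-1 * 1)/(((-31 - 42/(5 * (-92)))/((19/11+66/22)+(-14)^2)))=507840/78199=6.49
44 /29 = 1.52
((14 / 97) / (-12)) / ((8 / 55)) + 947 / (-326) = -2267371 / 758928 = -2.99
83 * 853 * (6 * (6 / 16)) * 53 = 33771123 / 4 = 8442780.75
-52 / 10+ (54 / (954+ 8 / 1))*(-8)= -13586 / 2405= -5.65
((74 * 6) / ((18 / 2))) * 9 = 444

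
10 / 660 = 1 / 66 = 0.02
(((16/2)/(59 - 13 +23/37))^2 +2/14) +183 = 3815364562/20829375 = 183.17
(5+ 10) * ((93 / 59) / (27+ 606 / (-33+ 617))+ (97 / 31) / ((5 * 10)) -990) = -741125192499 / 49913410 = -14848.22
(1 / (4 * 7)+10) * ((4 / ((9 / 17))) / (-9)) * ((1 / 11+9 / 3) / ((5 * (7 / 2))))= -324836 / 218295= -1.49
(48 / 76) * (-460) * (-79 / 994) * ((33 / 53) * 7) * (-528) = -3799128960 / 71497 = -53136.90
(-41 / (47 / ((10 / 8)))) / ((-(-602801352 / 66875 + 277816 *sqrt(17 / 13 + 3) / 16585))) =-7677165682996875 / 63461285233459976032 - 1097460546875 *sqrt(182) / 31730642616729988016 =-0.00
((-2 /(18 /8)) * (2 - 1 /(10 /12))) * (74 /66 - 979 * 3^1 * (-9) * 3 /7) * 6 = -167496064 /3465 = -48339.41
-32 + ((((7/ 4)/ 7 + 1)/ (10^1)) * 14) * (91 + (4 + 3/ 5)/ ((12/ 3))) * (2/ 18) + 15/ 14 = -13.01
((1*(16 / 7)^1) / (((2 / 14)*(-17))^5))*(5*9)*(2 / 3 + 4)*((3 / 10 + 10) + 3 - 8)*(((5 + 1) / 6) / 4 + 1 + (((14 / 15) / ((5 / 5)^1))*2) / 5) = -1735221908 / 35496425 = -48.88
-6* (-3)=18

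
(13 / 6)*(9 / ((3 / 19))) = 247 / 2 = 123.50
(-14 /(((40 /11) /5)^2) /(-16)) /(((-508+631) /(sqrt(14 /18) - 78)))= -1.04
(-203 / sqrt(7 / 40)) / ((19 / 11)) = -638 * sqrt(70) / 19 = -280.94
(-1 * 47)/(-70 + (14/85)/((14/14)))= 3995/5936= 0.67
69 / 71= 0.97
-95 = -95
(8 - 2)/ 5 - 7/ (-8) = 83/ 40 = 2.08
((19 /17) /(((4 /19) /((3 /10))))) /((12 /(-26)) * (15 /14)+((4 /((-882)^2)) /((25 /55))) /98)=-134166801951 /41657820476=-3.22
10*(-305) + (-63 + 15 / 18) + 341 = -16627 / 6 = -2771.17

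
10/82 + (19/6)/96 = 3659/23616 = 0.15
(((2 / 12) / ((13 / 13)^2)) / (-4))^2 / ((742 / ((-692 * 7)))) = -173 / 15264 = -0.01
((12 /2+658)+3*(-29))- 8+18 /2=578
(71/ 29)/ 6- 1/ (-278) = 4978/ 12093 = 0.41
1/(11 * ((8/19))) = 19/88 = 0.22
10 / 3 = 3.33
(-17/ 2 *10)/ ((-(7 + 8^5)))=17/ 6555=0.00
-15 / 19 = -0.79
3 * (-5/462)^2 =25/71148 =0.00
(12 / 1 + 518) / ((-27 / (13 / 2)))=-127.59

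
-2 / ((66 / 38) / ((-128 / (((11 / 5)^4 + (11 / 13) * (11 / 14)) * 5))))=110656000 / 90429471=1.22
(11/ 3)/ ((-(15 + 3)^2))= -11/ 972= -0.01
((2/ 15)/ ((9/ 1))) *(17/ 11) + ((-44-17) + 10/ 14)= -626432/ 10395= -60.26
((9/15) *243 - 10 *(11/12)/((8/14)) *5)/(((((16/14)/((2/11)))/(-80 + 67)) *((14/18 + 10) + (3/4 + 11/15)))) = -2148783/194216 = -11.06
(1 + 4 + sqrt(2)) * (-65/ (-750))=13 * sqrt(2)/ 150 + 13/ 30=0.56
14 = 14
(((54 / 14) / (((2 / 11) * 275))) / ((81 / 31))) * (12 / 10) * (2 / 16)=31 / 7000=0.00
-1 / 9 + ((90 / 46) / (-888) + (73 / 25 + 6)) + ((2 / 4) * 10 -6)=11958281 / 1531800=7.81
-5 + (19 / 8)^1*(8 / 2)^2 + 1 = 34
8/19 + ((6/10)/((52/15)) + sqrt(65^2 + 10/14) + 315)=2 * sqrt(51765)/7 + 311807/988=380.60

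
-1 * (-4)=4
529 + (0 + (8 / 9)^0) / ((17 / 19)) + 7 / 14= 18041 / 34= 530.62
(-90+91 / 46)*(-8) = 16196 / 23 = 704.17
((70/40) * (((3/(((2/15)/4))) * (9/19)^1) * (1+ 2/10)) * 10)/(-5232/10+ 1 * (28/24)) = -510300/297559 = -1.71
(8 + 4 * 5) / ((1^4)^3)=28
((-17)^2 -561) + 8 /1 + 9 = -255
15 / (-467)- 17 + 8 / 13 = -99666 / 6071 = -16.42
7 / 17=0.41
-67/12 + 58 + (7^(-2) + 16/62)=52.70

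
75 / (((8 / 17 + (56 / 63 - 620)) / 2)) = -11475 / 47326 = -0.24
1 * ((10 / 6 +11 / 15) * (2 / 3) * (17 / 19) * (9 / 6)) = 204 / 95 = 2.15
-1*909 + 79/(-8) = -7351/8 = -918.88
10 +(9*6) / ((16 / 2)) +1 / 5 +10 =539 / 20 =26.95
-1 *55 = -55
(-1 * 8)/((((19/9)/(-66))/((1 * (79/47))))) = 375408/893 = 420.39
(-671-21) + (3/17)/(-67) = -788191/1139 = -692.00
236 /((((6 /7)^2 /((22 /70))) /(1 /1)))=4543 /45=100.96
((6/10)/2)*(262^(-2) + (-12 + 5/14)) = -16783437/4805080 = -3.49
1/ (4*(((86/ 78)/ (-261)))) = -10179/ 172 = -59.18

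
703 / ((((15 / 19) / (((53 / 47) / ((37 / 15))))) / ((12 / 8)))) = 57399 / 94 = 610.63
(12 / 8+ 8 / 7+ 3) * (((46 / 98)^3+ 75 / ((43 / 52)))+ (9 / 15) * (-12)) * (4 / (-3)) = -334114818974 / 531185235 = -629.00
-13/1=-13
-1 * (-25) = 25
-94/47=-2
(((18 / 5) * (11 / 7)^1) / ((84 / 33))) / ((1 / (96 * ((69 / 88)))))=40986 / 245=167.29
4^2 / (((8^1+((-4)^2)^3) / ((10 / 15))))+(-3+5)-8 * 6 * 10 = -735638 / 1539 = -478.00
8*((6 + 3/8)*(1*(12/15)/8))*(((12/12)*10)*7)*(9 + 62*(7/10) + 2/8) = 375921/20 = 18796.05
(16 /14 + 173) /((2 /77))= 13409 /2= 6704.50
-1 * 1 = -1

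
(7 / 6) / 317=0.00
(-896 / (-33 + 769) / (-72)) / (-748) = -7 / 309672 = -0.00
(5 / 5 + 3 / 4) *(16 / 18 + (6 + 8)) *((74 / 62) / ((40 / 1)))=17353 / 22320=0.78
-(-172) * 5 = 860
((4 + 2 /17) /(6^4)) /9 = 35 /99144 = 0.00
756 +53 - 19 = 790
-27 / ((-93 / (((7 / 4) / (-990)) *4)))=-7 / 3410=-0.00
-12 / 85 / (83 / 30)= -72 / 1411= -0.05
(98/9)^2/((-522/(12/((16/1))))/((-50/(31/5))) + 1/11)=13205500/9622233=1.37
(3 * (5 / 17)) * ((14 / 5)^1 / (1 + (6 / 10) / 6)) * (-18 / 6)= -1260 / 187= -6.74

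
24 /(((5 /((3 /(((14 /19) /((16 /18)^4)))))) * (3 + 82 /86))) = 6692864 /2168775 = 3.09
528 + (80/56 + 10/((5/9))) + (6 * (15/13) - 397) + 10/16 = 115007/728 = 157.98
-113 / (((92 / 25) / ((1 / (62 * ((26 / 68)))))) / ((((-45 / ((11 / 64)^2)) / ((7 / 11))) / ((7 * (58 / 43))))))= 47579328000 / 144883739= 328.40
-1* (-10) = 10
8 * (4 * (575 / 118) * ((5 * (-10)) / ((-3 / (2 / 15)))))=346.52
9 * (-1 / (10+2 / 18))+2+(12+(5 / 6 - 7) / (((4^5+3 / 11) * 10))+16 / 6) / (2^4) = 664890881 / 328095040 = 2.03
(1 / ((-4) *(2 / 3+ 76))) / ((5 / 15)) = -9 / 920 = -0.01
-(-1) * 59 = 59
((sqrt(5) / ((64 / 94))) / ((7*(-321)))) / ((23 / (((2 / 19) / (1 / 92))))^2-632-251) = 94*sqrt(5) / 126171297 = 0.00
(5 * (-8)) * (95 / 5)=-760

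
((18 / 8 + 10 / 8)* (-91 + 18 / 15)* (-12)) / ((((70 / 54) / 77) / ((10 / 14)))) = 800118 / 5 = 160023.60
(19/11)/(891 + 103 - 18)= 19/10736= 0.00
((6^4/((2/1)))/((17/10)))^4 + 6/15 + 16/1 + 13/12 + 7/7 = 105791621622224789/5011260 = 21110782841.49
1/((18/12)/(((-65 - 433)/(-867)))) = 332/867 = 0.38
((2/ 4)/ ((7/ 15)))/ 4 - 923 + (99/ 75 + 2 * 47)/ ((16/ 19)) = -809.54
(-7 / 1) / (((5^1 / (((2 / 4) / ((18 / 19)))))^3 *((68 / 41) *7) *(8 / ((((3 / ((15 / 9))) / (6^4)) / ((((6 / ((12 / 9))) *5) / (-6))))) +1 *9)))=281219 / 8562472416000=0.00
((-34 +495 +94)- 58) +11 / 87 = 43250 / 87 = 497.13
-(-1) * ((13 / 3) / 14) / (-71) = -13 / 2982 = -0.00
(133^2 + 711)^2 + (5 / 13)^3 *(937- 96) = 743816425125 / 2197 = 338560047.85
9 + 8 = 17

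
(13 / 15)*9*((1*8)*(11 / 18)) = 572 / 15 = 38.13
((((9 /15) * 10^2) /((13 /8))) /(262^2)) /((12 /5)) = 50 /223093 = 0.00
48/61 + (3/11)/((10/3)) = 5829/6710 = 0.87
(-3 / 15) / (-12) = 1 / 60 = 0.02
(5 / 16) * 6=15 / 8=1.88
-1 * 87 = -87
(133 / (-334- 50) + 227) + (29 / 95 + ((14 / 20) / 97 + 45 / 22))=8914083383 / 38924160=229.01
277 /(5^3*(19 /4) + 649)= 1108 /4971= 0.22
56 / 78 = 28 / 39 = 0.72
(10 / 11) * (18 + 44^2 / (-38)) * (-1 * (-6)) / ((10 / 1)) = -3756 / 209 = -17.97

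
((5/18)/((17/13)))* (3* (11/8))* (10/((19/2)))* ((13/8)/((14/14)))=46475/31008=1.50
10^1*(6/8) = 15/2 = 7.50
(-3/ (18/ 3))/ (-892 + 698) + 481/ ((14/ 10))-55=783767/ 2716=288.57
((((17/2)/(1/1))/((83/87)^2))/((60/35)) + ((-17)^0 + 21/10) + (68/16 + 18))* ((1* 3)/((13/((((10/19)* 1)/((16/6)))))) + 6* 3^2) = 1664.48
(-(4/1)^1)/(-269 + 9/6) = 8/535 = 0.01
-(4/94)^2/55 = -4/121495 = -0.00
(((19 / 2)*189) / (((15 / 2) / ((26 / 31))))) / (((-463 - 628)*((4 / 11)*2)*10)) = -171171 / 6764200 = -0.03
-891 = -891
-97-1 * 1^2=-98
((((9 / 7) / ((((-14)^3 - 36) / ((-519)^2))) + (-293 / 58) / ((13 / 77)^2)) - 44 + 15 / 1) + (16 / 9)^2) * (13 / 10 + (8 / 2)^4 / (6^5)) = -8198344696219501 / 18772358131800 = -436.72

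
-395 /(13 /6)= -2370 /13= -182.31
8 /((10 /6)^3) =1.73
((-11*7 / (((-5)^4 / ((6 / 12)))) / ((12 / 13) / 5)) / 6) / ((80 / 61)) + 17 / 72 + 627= 903158939 / 1440000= 627.19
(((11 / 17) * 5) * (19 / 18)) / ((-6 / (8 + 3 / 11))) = -8645 / 1836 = -4.71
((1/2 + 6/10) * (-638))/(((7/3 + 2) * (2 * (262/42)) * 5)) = -221067/85150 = -2.60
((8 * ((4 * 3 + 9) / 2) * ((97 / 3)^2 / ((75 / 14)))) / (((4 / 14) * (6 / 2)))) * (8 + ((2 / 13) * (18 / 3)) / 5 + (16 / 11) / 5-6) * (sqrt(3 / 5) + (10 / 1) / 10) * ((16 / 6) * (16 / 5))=194979771392 * sqrt(15) / 2413125 + 194979771392 / 482625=716934.38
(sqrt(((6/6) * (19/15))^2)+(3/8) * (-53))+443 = 50927/120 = 424.39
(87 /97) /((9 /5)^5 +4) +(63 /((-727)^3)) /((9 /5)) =104465165594270 /2666726858887499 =0.04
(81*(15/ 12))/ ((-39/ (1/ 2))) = -135/ 104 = -1.30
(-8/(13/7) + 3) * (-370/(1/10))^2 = -232730000/13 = -17902307.69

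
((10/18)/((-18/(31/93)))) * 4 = -10/243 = -0.04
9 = 9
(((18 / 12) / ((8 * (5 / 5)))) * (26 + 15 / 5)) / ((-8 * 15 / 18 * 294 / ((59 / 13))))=-5133 / 407680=-0.01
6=6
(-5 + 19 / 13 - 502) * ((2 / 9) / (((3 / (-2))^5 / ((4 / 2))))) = 841216 / 28431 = 29.59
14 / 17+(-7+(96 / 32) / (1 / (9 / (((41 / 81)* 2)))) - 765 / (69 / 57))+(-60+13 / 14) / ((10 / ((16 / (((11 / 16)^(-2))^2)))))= -5815165507477 / 9192816640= -632.58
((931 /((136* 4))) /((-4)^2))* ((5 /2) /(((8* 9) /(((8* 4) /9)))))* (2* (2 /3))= 4655 /264384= 0.02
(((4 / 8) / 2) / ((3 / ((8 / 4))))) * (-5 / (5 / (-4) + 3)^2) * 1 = -40 / 147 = -0.27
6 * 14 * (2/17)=168/17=9.88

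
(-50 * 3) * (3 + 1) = -600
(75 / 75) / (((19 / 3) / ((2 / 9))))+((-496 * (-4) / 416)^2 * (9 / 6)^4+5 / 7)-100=4288283 / 269724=15.90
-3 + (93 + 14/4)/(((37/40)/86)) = 331849/37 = 8968.89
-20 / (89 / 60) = -1200 / 89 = -13.48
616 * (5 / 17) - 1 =180.18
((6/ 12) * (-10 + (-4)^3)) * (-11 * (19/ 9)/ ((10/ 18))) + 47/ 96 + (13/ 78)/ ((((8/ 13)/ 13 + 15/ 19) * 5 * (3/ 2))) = 1547.12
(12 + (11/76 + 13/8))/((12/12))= 2093/152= 13.77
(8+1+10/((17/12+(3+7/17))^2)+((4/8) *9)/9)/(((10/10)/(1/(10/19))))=73213061/3880900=18.86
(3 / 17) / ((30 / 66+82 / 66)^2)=3267 / 53312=0.06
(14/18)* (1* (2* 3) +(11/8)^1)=413/72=5.74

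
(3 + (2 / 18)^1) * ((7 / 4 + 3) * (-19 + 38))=2527 / 9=280.78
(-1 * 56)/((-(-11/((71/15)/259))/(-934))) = 530512/6105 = 86.90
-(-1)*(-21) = -21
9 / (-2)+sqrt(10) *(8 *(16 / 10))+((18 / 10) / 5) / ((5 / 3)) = -1071 / 250+64 *sqrt(10) / 5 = 36.19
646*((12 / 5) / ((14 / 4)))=15504 / 35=442.97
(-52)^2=2704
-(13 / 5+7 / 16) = -243 / 80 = -3.04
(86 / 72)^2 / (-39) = -1849 / 50544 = -0.04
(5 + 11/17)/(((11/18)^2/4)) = 124416/2057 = 60.48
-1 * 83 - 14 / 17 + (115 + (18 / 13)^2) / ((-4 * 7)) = -88.00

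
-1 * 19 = -19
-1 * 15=-15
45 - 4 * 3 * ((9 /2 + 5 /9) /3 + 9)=-749 /9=-83.22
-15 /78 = -5 /26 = -0.19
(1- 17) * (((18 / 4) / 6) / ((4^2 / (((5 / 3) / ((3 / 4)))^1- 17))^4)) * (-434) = 67899456457 / 17915904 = 3789.90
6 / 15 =2 / 5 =0.40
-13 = -13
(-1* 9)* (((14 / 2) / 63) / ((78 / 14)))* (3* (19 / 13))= -133 / 169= -0.79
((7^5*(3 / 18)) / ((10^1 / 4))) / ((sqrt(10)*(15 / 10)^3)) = 67228*sqrt(10) / 2025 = 104.98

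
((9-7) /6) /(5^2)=1 /75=0.01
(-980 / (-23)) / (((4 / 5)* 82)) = 1225 / 1886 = 0.65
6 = 6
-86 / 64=-43 / 32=-1.34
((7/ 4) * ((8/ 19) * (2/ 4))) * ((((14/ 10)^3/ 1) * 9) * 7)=151263/ 2375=63.69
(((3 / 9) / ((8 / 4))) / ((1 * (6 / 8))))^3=8 / 729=0.01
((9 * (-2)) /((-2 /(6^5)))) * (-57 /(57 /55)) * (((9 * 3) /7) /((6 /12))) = -207852480 /7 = -29693211.43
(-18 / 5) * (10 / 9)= -4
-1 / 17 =-0.06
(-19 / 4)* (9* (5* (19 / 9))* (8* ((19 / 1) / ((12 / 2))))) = -34295 / 3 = -11431.67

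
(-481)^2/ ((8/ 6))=694083/ 4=173520.75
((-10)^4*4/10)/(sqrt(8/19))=1000*sqrt(38)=6164.41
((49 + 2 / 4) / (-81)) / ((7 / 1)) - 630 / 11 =-79501 / 1386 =-57.36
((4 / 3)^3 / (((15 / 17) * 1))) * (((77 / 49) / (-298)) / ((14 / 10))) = -5984 / 591381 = -0.01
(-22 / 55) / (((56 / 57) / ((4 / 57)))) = -1 / 35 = -0.03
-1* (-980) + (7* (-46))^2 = 104664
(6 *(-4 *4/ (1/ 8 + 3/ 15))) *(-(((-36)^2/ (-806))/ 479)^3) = -1044855521280/ 93511501612121489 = -0.00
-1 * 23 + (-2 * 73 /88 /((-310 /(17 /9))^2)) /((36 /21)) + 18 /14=-624721763353 /28770033600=-21.71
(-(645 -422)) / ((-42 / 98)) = 1561 / 3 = 520.33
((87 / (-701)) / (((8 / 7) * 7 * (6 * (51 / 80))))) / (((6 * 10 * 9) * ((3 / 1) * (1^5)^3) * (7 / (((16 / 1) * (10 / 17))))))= -1160 / 344603889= -0.00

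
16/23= 0.70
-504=-504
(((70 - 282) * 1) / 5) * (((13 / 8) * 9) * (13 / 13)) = -6201 / 10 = -620.10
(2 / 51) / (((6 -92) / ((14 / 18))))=-7 / 19737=-0.00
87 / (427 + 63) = 87 / 490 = 0.18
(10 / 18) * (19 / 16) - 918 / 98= -61441 / 7056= -8.71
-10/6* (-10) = 50/3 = 16.67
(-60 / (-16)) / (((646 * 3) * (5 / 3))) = 3 / 2584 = 0.00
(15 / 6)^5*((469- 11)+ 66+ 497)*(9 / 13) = 28715625 / 416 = 69027.94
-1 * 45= -45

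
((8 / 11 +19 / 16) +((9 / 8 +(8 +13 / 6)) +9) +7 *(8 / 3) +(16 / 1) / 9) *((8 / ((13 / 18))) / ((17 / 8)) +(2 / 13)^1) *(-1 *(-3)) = 40062487 / 58344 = 686.66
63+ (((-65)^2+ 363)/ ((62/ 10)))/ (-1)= -677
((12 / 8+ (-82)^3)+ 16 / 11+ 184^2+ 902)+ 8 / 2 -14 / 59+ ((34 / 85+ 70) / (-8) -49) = -516661.08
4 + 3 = 7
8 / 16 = 1 / 2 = 0.50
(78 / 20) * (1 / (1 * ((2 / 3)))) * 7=819 / 20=40.95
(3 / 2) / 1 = 3 / 2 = 1.50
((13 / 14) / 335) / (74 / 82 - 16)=-533 / 2903110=-0.00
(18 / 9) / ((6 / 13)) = 13 / 3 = 4.33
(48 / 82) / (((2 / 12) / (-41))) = -144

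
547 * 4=2188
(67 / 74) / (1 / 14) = 469 / 37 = 12.68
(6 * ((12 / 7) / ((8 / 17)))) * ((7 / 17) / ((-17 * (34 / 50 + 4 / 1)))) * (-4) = 100 / 221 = 0.45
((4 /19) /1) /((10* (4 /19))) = 1 /10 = 0.10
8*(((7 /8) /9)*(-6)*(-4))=56 /3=18.67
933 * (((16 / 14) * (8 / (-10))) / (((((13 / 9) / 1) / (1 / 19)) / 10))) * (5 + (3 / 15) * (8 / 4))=-14510016 / 8645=-1678.43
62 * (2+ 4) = 372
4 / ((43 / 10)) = 40 / 43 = 0.93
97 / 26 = 3.73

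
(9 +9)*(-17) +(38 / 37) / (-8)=-45307 / 148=-306.13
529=529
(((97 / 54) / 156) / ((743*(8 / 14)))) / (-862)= -679 / 21581142336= -0.00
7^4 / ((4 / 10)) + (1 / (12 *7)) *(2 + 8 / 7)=882373 / 147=6002.54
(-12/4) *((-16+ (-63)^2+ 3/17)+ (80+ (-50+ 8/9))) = -609562/51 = -11952.20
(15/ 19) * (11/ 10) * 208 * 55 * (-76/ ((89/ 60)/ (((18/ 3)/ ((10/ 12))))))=-326177280/ 89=-3664913.26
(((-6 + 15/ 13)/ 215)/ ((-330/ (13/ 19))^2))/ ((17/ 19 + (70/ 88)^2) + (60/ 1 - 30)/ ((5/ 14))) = -364/ 321289641375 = -0.00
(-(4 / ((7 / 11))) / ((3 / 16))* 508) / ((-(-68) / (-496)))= 44346368 / 357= 124219.52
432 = 432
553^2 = 305809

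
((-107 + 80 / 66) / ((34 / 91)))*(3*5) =-1588405 / 374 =-4247.07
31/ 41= 0.76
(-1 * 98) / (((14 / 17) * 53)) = -2.25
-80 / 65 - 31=-419 / 13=-32.23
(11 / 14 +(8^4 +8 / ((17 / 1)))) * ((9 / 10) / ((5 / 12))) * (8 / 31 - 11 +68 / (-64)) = -30831222699 / 295120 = -104470.12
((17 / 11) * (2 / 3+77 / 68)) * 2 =367 / 66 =5.56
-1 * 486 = -486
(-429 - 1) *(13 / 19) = -5590 / 19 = -294.21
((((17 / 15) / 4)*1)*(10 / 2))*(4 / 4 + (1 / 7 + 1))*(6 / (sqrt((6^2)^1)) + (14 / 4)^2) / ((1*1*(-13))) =-4505 / 1456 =-3.09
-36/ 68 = -9/ 17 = -0.53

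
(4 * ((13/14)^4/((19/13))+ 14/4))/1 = 2925957/182476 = 16.03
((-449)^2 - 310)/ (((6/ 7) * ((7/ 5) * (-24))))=-335485/ 48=-6989.27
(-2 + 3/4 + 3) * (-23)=-161/4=-40.25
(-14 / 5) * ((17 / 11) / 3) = -238 / 165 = -1.44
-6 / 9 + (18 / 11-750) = -24718 / 33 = -749.03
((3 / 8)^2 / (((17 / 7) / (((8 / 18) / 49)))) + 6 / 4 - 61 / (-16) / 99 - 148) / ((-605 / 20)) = 4.84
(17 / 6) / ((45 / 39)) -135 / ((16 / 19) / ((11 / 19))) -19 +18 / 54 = -78497 / 720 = -109.02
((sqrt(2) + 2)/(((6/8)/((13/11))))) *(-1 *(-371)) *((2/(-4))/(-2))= 4823 *sqrt(2)/33 + 9646/33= 498.99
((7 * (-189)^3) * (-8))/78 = 63011844/13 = 4847064.92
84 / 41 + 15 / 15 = 125 / 41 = 3.05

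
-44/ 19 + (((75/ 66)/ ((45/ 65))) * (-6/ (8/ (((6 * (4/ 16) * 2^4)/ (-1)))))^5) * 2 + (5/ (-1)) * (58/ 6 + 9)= 3889300828/ 627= 6203031.62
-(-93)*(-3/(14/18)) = -2511/7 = -358.71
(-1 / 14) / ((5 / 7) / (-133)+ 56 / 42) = -399 / 7418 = -0.05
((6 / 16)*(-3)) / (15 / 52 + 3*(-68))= 13 / 2354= 0.01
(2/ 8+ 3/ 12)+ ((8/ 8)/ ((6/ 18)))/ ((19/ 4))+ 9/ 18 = 31/ 19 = 1.63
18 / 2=9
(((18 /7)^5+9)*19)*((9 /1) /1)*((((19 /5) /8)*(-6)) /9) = -2210219973 /336140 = -6575.30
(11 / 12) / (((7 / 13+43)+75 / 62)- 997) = -4433 / 4605090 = -0.00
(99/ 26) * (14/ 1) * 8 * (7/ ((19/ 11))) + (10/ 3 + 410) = 1586944/ 741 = 2141.62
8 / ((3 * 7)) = 8 / 21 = 0.38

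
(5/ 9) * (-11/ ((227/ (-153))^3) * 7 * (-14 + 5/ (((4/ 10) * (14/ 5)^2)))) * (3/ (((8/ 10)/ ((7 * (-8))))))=1596577487175/ 46788332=34123.41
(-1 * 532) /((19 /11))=-308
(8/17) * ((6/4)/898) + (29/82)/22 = 232181/13769932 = 0.02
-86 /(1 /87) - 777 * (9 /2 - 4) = -15741 /2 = -7870.50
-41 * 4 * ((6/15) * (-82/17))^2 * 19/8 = -1449.96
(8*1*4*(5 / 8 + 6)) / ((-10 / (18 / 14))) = -954 / 35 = -27.26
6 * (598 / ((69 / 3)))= 156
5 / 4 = 1.25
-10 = -10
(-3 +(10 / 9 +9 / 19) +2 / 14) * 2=-3046 / 1197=-2.54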